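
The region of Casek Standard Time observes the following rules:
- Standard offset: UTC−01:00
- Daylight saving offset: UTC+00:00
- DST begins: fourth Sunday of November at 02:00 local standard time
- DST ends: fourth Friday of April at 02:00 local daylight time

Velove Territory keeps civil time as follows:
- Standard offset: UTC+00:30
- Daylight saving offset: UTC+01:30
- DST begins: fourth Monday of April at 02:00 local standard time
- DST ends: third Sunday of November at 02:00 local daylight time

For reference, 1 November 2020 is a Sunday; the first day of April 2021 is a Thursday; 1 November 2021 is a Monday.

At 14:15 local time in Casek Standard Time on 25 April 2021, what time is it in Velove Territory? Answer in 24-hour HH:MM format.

1 November 2020 is a Sunday, so the first Sunday is November 1 and the fourth is November 22.
1 April 2021 is a Thursday, so the first Friday is April 2 and the fourth is April 23.
25 April 2021 is outside the daylight-saving period (22 November 2020 – 23 April 2021), so Casek Standard Time is on standard time, UTC−01:00.
14:15 Casek Standard Time + 1h = 15:15 UTC.
1 April 2021 is a Thursday, so the first Monday is April 5 and the fourth is April 26.
1 November 2021 is a Monday, so the first Sunday is November 7 and the third is November 21.
At the standard offset (UTC+00:30), 15:15 UTC + 0h30m = 15:45 Velove Territory standard time.
The standard-time date in Velove Territory, 25 April 2021, is outside the daylight-saving period (26 April – 21 November), so Velove Territory is on standard time, UTC+00:30.
15:15 UTC + 0h30m = 15:45 Velove Territory.

15:45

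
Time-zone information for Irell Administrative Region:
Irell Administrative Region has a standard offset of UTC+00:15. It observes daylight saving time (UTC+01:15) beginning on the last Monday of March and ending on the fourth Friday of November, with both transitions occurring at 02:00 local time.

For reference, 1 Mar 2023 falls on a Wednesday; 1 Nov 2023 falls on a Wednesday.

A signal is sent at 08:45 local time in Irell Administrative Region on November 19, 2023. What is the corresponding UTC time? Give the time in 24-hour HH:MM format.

07:30

1 March 2023 is a Wednesday, so Mondays fall on 6, 13, 20, 27; the last is March 27.
1 November 2023 is a Wednesday, so the first Friday is November 3 and the fourth is November 24.
November 19, 2023 falls between 27 March and 24 November, so daylight saving is in effect and Irell Administrative Region is at UTC+01:15.
08:45 local − 1h15m = 07:30 UTC.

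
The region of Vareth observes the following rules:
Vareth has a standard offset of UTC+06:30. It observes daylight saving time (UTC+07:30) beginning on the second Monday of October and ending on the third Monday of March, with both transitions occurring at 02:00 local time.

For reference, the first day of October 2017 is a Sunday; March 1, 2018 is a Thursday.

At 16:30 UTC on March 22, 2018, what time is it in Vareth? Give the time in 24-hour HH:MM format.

1 October 2017 is a Sunday, so the first Monday is October 2 and the second is October 9.
1 March 2018 is a Thursday, so the first Monday is March 5 and the third is March 19.
At the standard offset (UTC+06:30), 16:30 UTC + 6h30m = 23:00 Vareth standard time.
The standard-time date in Vareth, March 22, 2018, is outside the daylight-saving period (9 October 2017 – 19 March 2018), so Vareth is on standard time, UTC+06:30.
16:30 UTC + 6h30m = 23:00 local.

23:00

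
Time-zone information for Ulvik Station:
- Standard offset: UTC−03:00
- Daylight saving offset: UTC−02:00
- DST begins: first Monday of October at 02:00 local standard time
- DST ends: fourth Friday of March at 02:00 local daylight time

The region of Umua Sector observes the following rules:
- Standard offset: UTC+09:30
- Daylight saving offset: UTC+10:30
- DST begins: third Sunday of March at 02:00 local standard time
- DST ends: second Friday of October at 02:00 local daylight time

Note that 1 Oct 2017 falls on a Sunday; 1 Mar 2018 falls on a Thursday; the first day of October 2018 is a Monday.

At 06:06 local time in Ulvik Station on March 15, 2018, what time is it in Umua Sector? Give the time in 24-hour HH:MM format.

17:36

1 October 2017 is a Sunday, so the first Monday is October 2.
1 March 2018 is a Thursday, so the first Friday is March 2 and the fourth is March 23.
March 15, 2018 lies within the daylight-saving period (2 October 2017 – 23 March 2018), so Ulvik Station is on daylight time, UTC−02:00.
06:06 Ulvik Station + 2h = 08:06 UTC.
1 March 2018 is a Thursday, so the first Sunday is March 4 and the third is March 18.
1 October 2018 is a Monday, so the first Friday is October 5 and the second is October 12.
At the standard offset (UTC+09:30), 08:06 UTC + 9h30m = 17:36 Umua Sector standard time.
The standard-time date in Umua Sector, March 15, 2018, is outside the daylight-saving period (18 March – 12 October), so Umua Sector is on standard time, UTC+09:30.
08:06 UTC + 9h30m = 17:36 Umua Sector.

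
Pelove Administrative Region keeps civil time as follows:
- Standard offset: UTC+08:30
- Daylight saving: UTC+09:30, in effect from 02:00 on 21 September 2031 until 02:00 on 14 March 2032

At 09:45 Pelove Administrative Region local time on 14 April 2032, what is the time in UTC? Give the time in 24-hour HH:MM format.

14 April 2032 does not fall between 21 September 2031 and 14 March 2032, so daylight saving is not in effect and Pelove Administrative Region is at UTC+08:30.
09:45 local − 8h30m = 01:15 UTC.

01:15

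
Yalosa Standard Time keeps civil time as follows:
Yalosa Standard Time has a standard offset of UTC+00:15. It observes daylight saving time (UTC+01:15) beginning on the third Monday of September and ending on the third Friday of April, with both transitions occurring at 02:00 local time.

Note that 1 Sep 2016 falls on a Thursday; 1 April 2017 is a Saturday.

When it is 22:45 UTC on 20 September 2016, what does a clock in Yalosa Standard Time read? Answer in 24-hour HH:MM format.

1 September 2016 is a Thursday, so the first Monday is September 5 and the third is September 19.
1 April 2017 is a Saturday, so the first Friday is April 7 and the third is April 21.
At the standard offset (UTC+00:15), 22:45 UTC + 0h15m = 23:00 Yalosa Standard Time standard time.
The standard-time date in Yalosa Standard Time, 20 September 2016, lies within the daylight-saving period (19 September 2016 – 21 April 2017), so Yalosa Standard Time is on daylight time, UTC+01:15.
22:45 UTC + 1h15m = 00:00 local (rolling into the next day, 21 September 2016).

00:00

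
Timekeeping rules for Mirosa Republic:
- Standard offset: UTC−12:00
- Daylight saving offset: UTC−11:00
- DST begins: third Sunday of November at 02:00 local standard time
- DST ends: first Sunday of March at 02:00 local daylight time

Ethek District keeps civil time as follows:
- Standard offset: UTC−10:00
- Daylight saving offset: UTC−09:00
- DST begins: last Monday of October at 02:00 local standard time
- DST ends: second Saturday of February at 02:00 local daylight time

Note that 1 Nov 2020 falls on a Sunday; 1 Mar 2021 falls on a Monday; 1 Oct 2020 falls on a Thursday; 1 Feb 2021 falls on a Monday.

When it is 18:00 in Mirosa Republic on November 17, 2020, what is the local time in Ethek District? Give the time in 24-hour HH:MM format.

20:00

1 November 2020 is a Sunday, so the first Sunday is November 1 and the third is November 15.
1 March 2021 is a Monday, so the first Sunday is March 7.
November 17, 2020 falls between 15 November 2020 and 7 March 2021, so daylight saving is in effect and Mirosa Republic is at UTC−11:00.
18:00 Mirosa Republic + 11h = 05:00 UTC (rolling into the next day, 18 November 2020).
1 October 2020 is a Thursday, so Mondays fall on 5, 12, 19, 26; the last is October 26.
1 February 2021 is a Monday, so the first Saturday is February 6 and the second is February 13.
At the standard offset (UTC−10:00), 05:00 UTC − 10h = 19:00 Ethek District standard time (rolling into the previous day, 17 November 2020).
The standard-time date in Ethek District, November 17, 2020, falls between 26 October 2020 and 13 February 2021, so daylight saving is in effect and Ethek District is at UTC−09:00.
05:00 UTC − 9h = 20:00 Ethek District (rolling into the previous day, 17 November 2020).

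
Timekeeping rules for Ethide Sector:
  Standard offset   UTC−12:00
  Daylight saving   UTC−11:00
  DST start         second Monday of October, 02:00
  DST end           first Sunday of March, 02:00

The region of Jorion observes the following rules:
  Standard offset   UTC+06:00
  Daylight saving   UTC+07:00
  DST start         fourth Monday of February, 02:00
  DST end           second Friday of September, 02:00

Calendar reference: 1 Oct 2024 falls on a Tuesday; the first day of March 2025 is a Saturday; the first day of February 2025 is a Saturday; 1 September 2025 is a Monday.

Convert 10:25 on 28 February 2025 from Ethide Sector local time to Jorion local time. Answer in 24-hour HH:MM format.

04:25

1 October 2024 is a Tuesday, so the first Monday is October 7 and the second is October 14.
1 March 2025 is a Saturday, so the first Sunday is March 2.
28 February 2025 lies within the daylight-saving period (14 October 2024 – 2 March 2025), so Ethide Sector is on daylight time, UTC−11:00.
10:25 Ethide Sector + 11h = 21:25 UTC.
1 February 2025 is a Saturday, so the first Monday is February 3 and the fourth is February 24.
1 September 2025 is a Monday, so the first Friday is September 5 and the second is September 12.
At the standard offset (UTC+06:00), 21:25 UTC + 6h = 03:25 Jorion standard time (rolling into the next day, 1 March 2025).
The standard-time date in Jorion, 1 March 2025, falls between 24 February and 12 September, so daylight saving is in effect and Jorion is at UTC+07:00.
21:25 UTC + 7h = 04:25 Jorion (rolling into the next day, 1 March 2025).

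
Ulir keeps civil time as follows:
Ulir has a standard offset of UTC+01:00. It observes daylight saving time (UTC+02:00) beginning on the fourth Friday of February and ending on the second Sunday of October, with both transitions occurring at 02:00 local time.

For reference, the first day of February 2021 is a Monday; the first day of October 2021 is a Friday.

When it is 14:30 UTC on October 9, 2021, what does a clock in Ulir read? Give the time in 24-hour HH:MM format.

16:30

1 February 2021 is a Monday, so the first Friday is February 5 and the fourth is February 26.
1 October 2021 is a Friday, so the first Sunday is October 3 and the second is October 10.
At the standard offset (UTC+01:00), 14:30 UTC + 1h = 15:30 Ulir standard time.
The standard-time date in Ulir, October 9, 2021, lies within the daylight-saving period (26 February – 10 October), so Ulir is on daylight time, UTC+02:00.
14:30 UTC + 2h = 16:30 local.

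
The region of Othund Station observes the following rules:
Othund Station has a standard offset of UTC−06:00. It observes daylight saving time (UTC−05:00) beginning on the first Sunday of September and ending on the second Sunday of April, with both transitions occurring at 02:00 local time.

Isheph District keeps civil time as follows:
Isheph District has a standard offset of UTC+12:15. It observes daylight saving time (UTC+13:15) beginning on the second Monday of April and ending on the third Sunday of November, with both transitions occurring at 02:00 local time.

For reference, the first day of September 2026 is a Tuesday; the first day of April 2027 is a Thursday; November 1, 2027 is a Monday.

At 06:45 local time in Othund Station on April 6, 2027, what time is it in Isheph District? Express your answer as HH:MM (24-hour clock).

1 September 2026 is a Tuesday, so the first Sunday is September 6.
1 April 2027 is a Thursday, so the first Sunday is April 4 and the second is April 11.
April 6, 2027 falls between 6 September 2026 and 11 April 2027, so daylight saving is in effect and Othund Station is at UTC−05:00.
06:45 Othund Station + 5h = 11:45 UTC.
1 April 2027 is a Thursday, so the first Monday is April 5 and the second is April 12.
1 November 2027 is a Monday, so the first Sunday is November 7 and the third is November 21.
At the standard offset (UTC+12:15), 11:45 UTC + 12h15m = 00:00 Isheph District standard time (rolling into the next day, 7 April 2027).
The standard-time date in Isheph District, April 7, 2027, does not fall between 12 April and 21 November, so daylight saving is not in effect and Isheph District is at UTC+12:15.
11:45 UTC + 12h15m = 00:00 Isheph District (rolling into the next day, 7 April 2027).

00:00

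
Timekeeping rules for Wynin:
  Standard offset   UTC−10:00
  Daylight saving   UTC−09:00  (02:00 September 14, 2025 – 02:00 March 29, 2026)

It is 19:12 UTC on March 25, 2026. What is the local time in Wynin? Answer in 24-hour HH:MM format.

At the standard offset (UTC−10:00), 19:12 UTC − 10h = 09:12 Wynin standard time.
Daylight saving runs 14 September 2025 – 29 March 2026; the standard-time date in Wynin, March 25, 2026, is inside that window, so Wynin is at UTC−09:00.
19:12 UTC − 9h = 10:12 local.

10:12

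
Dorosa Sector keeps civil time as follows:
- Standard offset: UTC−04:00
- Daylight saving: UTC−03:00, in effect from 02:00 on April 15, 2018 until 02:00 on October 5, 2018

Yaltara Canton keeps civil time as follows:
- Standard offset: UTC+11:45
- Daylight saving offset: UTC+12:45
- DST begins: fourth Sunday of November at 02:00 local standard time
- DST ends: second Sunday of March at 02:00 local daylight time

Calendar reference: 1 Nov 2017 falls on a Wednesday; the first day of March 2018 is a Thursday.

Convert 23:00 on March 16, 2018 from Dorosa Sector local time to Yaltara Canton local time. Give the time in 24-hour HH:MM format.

March 16, 2018 does not fall between 15 April and 5 October, so daylight saving is not in effect and Dorosa Sector is at UTC−04:00.
23:00 Dorosa Sector + 4h = 03:00 UTC (rolling into the next day, 17 March 2018).
1 November 2017 is a Wednesday, so the first Sunday is November 5 and the fourth is November 26.
1 March 2018 is a Thursday, so the first Sunday is March 4 and the second is March 11.
At the standard offset (UTC+11:45), 03:00 UTC + 11h45m = 14:45 Yaltara Canton standard time.
The standard-time date in Yaltara Canton, March 17, 2018, is outside the daylight-saving period (26 November 2017 – 11 March 2018), so Yaltara Canton is on standard time, UTC+11:45.
03:00 UTC + 11h45m = 14:45 Yaltara Canton.

14:45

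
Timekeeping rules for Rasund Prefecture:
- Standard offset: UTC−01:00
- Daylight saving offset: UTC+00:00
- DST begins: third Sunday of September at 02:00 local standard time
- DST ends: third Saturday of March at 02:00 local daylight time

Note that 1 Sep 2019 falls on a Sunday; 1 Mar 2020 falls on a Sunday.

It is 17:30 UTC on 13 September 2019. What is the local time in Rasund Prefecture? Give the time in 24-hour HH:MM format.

1 September 2019 is a Sunday, so the first Sunday is September 1 and the third is September 15.
1 March 2020 is a Sunday, so the first Saturday is March 7 and the third is March 21.
At the standard offset (UTC−01:00), 17:30 UTC − 1h = 16:30 Rasund Prefecture standard time.
Daylight saving runs 15 September 2019 – 21 March 2020; the standard-time date in Rasund Prefecture, 13 September 2019, is outside that window, so Rasund Prefecture is on standard time at UTC−01:00.
17:30 UTC − 1h = 16:30 local.

16:30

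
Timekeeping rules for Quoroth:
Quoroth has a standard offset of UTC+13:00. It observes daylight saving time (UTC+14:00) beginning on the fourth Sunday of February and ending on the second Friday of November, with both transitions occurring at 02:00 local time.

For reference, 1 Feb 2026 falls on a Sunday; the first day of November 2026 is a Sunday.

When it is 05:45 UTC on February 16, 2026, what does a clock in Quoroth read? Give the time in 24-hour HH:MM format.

18:45

1 February 2026 is a Sunday, so the first Sunday is February 1 and the fourth is February 22.
1 November 2026 is a Sunday, so the first Friday is November 6 and the second is November 13.
At the standard offset (UTC+13:00), 05:45 UTC + 13h = 18:45 Quoroth standard time.
The standard-time date in Quoroth, February 16, 2026, is outside the daylight-saving period (22 February – 13 November), so Quoroth is on standard time, UTC+13:00.
05:45 UTC + 13h = 18:45 local.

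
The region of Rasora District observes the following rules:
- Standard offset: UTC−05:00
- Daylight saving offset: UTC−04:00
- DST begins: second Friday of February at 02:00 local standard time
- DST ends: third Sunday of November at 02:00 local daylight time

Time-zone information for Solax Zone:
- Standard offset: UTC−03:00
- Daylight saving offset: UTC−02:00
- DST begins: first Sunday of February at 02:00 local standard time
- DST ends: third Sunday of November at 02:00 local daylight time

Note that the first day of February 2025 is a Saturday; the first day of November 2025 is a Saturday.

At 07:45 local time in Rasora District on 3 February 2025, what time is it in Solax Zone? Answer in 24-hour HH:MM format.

10:45

1 February 2025 is a Saturday, so the first Friday is February 7 and the second is February 14.
1 November 2025 is a Saturday, so the first Sunday is November 2 and the third is November 16.
3 February 2025 does not fall between 14 February and 16 November, so daylight saving is not in effect and Rasora District is at UTC−05:00.
07:45 Rasora District + 5h = 12:45 UTC.
1 February 2025 is a Saturday, so the first Sunday is February 2.
1 November 2025 is a Saturday, so the first Sunday is November 2 and the third is November 16.
At the standard offset (UTC−03:00), 12:45 UTC − 3h = 09:45 Solax Zone standard time.
The standard-time date in Solax Zone, 3 February 2025, falls between 2 February and 16 November, so daylight saving is in effect and Solax Zone is at UTC−02:00.
12:45 UTC − 2h = 10:45 Solax Zone.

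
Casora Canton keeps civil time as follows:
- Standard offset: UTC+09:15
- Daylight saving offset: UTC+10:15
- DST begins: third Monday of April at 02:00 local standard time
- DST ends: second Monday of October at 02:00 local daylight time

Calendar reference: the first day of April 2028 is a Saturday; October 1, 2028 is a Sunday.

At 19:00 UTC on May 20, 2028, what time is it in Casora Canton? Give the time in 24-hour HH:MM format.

1 April 2028 is a Saturday, so the first Monday is April 3 and the third is April 17.
1 October 2028 is a Sunday, so the first Monday is October 2 and the second is October 9.
At the standard offset (UTC+09:15), 19:00 UTC + 9h15m = 04:15 Casora Canton standard time (rolling into the next day, 21 May 2028).
Daylight saving runs 17 April – 9 October; the standard-time date in Casora Canton, May 21, 2028, is inside that window, so Casora Canton is at UTC+10:15.
19:00 UTC + 10h15m = 05:15 local (rolling into the next day, 21 May 2028).

05:15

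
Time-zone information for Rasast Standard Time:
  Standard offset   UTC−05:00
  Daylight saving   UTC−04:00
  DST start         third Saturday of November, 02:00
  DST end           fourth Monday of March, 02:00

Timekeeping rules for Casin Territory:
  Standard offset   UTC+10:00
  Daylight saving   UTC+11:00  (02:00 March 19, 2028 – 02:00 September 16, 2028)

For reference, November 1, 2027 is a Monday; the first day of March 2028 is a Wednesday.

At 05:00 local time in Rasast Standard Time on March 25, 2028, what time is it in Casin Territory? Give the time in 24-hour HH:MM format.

20:00

1 November 2027 is a Monday, so the first Saturday is November 6 and the third is November 20.
1 March 2028 is a Wednesday, so the first Monday is March 6 and the fourth is March 27.
March 25, 2028 lies within the daylight-saving period (20 November 2027 – 27 March 2028), so Rasast Standard Time is on daylight time, UTC−04:00.
05:00 Rasast Standard Time + 4h = 09:00 UTC.
At the standard offset (UTC+10:00), 09:00 UTC + 10h = 19:00 Casin Territory standard time.
The standard-time date in Casin Territory, March 25, 2028, falls between 19 March and 16 September, so daylight saving is in effect and Casin Territory is at UTC+11:00.
09:00 UTC + 11h = 20:00 Casin Territory.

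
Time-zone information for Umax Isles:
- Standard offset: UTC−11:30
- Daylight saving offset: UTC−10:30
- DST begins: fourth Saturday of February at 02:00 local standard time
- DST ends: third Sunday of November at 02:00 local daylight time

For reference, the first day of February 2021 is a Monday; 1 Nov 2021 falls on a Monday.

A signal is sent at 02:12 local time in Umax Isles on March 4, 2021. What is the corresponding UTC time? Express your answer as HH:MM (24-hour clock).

1 February 2021 is a Monday, so the first Saturday is February 6 and the fourth is February 27.
1 November 2021 is a Monday, so the first Sunday is November 7 and the third is November 21.
Daylight saving runs 27 February – 21 November; March 4, 2021 is inside that window, so Umax Isles is at UTC−10:30.
02:12 local + 10h30m = 12:42 UTC.

12:42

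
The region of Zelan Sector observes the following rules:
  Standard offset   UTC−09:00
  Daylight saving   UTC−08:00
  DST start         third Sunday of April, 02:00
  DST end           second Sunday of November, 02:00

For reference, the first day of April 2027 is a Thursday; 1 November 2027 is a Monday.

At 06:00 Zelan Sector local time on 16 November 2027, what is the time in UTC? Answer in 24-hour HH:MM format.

1 April 2027 is a Thursday, so the first Sunday is April 4 and the third is April 18.
1 November 2027 is a Monday, so the first Sunday is November 7 and the second is November 14.
16 November 2027 is outside the daylight-saving period (18 April – 14 November), so Zelan Sector is on standard time, UTC−09:00.
06:00 local + 9h = 15:00 UTC.

15:00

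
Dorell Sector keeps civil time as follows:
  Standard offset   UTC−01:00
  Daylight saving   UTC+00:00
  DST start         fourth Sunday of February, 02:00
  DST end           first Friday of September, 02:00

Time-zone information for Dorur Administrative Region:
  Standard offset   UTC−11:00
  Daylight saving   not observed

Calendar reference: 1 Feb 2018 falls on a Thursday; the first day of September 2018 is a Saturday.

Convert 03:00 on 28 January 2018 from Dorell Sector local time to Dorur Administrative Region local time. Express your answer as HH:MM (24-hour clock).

17:00

1 February 2018 is a Thursday, so the first Sunday is February 4 and the fourth is February 25.
1 September 2018 is a Saturday, so the first Friday is September 7.
Daylight saving runs 25 February – 7 September; 28 January 2018 is outside that window, so Dorell Sector is on standard time at UTC−01:00.
03:00 Dorell Sector + 1h = 04:00 UTC.
Dorur Administrative Region has no daylight saving, so its offset is UTC−11:00 year-round.
04:00 UTC − 11h = 17:00 Dorur Administrative Region (rolling into the previous day, 27 January 2018).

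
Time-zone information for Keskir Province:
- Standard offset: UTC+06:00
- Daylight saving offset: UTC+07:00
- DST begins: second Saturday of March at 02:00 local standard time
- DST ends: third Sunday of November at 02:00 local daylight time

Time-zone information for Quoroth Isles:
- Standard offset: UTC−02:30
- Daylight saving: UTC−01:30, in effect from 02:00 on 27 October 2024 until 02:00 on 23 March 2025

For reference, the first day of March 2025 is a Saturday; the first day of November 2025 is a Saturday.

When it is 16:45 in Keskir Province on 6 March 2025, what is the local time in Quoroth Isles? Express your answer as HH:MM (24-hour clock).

1 March 2025 is a Saturday, so the first Saturday is March 1 and the second is March 8.
1 November 2025 is a Saturday, so the first Sunday is November 2 and the third is November 16.
6 March 2025 does not fall between 8 March and 16 November, so daylight saving is not in effect and Keskir Province is at UTC+06:00.
16:45 Keskir Province − 6h = 10:45 UTC.
At the standard offset (UTC−02:30), 10:45 UTC − 2h30m = 08:15 Quoroth Isles standard time.
The standard-time date in Quoroth Isles, 6 March 2025, falls between 27 October 2024 and 23 March 2025, so daylight saving is in effect and Quoroth Isles is at UTC−01:30.
10:45 UTC − 1h30m = 09:15 Quoroth Isles.

09:15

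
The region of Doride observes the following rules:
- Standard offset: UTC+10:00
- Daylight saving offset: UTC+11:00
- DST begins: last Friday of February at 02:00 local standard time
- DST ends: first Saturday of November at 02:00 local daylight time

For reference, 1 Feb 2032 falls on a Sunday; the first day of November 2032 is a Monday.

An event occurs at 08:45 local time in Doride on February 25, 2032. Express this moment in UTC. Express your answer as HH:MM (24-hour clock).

22:45

1 February 2032 is a Sunday, so Fridays fall on 6, 13, 20, 27; the last is February 27.
1 November 2032 is a Monday, so the first Saturday is November 6.
Daylight saving runs 27 February – 6 November; February 25, 2032 is outside that window, so Doride is on standard time at UTC+10:00.
08:45 local − 10h = 22:45 UTC (rolling into the previous day, 24 February 2032).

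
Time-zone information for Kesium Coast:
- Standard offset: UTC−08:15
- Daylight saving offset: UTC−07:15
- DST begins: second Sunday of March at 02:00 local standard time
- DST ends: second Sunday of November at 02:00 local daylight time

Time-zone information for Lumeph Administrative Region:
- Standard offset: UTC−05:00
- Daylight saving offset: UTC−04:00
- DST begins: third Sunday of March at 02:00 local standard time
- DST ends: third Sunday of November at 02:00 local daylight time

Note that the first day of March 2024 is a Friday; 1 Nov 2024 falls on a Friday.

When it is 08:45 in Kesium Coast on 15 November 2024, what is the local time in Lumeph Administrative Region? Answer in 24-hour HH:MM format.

1 March 2024 is a Friday, so the first Sunday is March 3 and the second is March 10.
1 November 2024 is a Friday, so the first Sunday is November 3 and the second is November 10.
15 November 2024 is outside the daylight-saving period (10 March – 10 November), so Kesium Coast is on standard time, UTC−08:15.
08:45 Kesium Coast + 8h15m = 17:00 UTC.
1 March 2024 is a Friday, so the first Sunday is March 3 and the third is March 17.
1 November 2024 is a Friday, so the first Sunday is November 3 and the third is November 17.
At the standard offset (UTC−05:00), 17:00 UTC − 5h = 12:00 Lumeph Administrative Region standard time.
The standard-time date in Lumeph Administrative Region, 15 November 2024, falls between 17 March and 17 November, so daylight saving is in effect and Lumeph Administrative Region is at UTC−04:00.
17:00 UTC − 4h = 13:00 Lumeph Administrative Region.

13:00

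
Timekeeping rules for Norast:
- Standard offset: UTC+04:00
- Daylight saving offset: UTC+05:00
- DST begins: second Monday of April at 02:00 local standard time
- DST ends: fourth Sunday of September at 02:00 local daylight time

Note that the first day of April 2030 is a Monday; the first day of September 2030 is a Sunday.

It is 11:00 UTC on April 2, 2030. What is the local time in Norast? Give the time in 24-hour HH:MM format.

15:00

1 April 2030 is a Monday, so the first Monday is April 1 and the second is April 8.
1 September 2030 is a Sunday, so the first Sunday is September 1 and the fourth is September 22.
At the standard offset (UTC+04:00), 11:00 UTC + 4h = 15:00 Norast standard time.
The standard-time date in Norast, April 2, 2030, does not fall between 8 April and 22 September, so daylight saving is not in effect and Norast is at UTC+04:00.
11:00 UTC + 4h = 15:00 local.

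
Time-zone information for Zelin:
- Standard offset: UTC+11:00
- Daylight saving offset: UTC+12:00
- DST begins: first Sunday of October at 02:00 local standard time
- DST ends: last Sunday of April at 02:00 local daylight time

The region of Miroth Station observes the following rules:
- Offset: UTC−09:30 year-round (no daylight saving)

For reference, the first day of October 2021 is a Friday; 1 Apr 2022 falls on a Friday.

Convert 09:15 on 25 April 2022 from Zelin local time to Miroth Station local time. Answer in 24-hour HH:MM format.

12:45

1 October 2021 is a Friday, so the first Sunday is October 3.
1 April 2022 is a Friday, so Sundays fall on 3, 10, 17, 24; the last is April 24.
25 April 2022 does not fall between 3 October 2021 and 24 April 2022, so daylight saving is not in effect and Zelin is at UTC+11:00.
09:15 Zelin − 11h = 22:15 UTC (rolling into the previous day, 24 April 2022).
Miroth Station has no daylight saving, so its offset is UTC−09:30 year-round.
22:15 UTC − 9h30m = 12:45 Miroth Station.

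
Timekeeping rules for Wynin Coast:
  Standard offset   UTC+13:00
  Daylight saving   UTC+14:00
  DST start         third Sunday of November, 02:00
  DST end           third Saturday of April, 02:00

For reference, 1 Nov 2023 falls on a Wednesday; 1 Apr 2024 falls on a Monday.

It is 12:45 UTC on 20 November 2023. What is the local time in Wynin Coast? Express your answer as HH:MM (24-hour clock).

02:45

1 November 2023 is a Wednesday, so the first Sunday is November 5 and the third is November 19.
1 April 2024 is a Monday, so the first Saturday is April 6 and the third is April 20.
At the standard offset (UTC+13:00), 12:45 UTC + 13h = 01:45 Wynin Coast standard time (rolling into the next day, 21 November 2023).
The standard-time date in Wynin Coast, 21 November 2023, lies within the daylight-saving period (19 November 2023 – 20 April 2024), so Wynin Coast is on daylight time, UTC+14:00.
12:45 UTC + 14h = 02:45 local (rolling into the next day, 21 November 2023).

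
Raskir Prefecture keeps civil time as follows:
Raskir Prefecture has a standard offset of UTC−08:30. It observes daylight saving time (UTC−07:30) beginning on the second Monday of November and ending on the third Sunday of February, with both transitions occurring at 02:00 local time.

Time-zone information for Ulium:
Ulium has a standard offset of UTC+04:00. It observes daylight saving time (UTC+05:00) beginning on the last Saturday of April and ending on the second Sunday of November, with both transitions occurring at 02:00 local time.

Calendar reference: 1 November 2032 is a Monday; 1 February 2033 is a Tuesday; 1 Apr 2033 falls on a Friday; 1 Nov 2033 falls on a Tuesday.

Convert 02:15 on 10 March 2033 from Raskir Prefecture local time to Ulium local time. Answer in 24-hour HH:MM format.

14:45

1 November 2032 is a Monday, so the first Monday is November 1 and the second is November 8.
1 February 2033 is a Tuesday, so the first Sunday is February 6 and the third is February 20.
10 March 2033 does not fall between 8 November 2032 and 20 February 2033, so daylight saving is not in effect and Raskir Prefecture is at UTC−08:30.
02:15 Raskir Prefecture + 8h30m = 10:45 UTC.
1 April 2033 is a Friday, so Saturdays fall on 2, 9, 16, 23, 30; the last is April 30.
1 November 2033 is a Tuesday, so the first Sunday is November 6 and the second is November 13.
At the standard offset (UTC+04:00), 10:45 UTC + 4h = 14:45 Ulium standard time.
The standard-time date in Ulium, 10 March 2033, does not fall between 30 April and 13 November, so daylight saving is not in effect and Ulium is at UTC+04:00.
10:45 UTC + 4h = 14:45 Ulium.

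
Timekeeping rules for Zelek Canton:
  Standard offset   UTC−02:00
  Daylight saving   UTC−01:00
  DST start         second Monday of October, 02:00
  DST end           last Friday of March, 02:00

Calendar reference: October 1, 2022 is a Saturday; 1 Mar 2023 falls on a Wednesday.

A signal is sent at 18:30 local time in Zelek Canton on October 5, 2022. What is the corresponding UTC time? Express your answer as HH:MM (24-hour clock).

1 October 2022 is a Saturday, so the first Monday is October 3 and the second is October 10.
1 March 2023 is a Wednesday, so Fridays fall on 3, 10, 17, 24, 31; the last is March 31.
October 5, 2022 is outside the daylight-saving period (10 October 2022 – 31 March 2023), so Zelek Canton is on standard time, UTC−02:00.
18:30 local + 2h = 20:30 UTC.

20:30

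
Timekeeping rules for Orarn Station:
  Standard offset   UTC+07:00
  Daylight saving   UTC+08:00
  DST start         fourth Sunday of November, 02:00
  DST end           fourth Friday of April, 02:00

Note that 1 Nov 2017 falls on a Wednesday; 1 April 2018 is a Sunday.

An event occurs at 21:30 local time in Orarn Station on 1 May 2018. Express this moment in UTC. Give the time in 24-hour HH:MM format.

14:30

1 November 2017 is a Wednesday, so the first Sunday is November 5 and the fourth is November 26.
1 April 2018 is a Sunday, so the first Friday is April 6 and the fourth is April 27.
Daylight saving runs 26 November 2017 – 27 April 2018; 1 May 2018 is outside that window, so Orarn Station is on standard time at UTC+07:00.
21:30 local − 7h = 14:30 UTC.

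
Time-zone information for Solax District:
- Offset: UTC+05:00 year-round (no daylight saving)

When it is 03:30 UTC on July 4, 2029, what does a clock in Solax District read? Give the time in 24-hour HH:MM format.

Solax District stays on UTC+05:00 all year.
03:30 UTC + 5h = 08:30 local.

08:30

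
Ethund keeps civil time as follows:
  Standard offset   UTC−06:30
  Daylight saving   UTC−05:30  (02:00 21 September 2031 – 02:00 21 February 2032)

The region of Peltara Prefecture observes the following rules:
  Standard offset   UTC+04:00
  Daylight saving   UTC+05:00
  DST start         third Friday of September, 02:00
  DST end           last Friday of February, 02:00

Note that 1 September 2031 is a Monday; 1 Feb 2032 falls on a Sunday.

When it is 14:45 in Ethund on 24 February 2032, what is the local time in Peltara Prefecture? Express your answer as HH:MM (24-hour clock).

24 February 2032 does not fall between 21 September 2031 and 21 February 2032, so daylight saving is not in effect and Ethund is at UTC−06:30.
14:45 Ethund + 6h30m = 21:15 UTC.
1 September 2031 is a Monday, so the first Friday is September 5 and the third is September 19.
1 February 2032 is a Sunday, so Fridays fall on 6, 13, 20, 27; the last is February 27.
At the standard offset (UTC+04:00), 21:15 UTC + 4h = 01:15 Peltara Prefecture standard time (rolling into the next day, 25 February 2032).
The standard-time date in Peltara Prefecture, 25 February 2032, lies within the daylight-saving period (19 September 2031 – 27 February 2032), so Peltara Prefecture is on daylight time, UTC+05:00.
21:15 UTC + 5h = 02:15 Peltara Prefecture (rolling into the next day, 25 February 2032).

02:15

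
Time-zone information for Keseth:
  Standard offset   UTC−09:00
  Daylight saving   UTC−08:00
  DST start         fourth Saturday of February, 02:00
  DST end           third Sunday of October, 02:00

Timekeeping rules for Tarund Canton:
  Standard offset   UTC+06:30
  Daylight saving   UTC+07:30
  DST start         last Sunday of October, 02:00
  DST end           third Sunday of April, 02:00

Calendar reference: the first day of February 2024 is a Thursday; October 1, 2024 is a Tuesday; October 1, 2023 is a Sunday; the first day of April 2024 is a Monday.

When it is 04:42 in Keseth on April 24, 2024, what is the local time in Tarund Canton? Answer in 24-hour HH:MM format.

1 February 2024 is a Thursday, so the first Saturday is February 3 and the fourth is February 24.
1 October 2024 is a Tuesday, so the first Sunday is October 6 and the third is October 20.
April 24, 2024 falls between 24 February and 20 October, so daylight saving is in effect and Keseth is at UTC−08:00.
04:42 Keseth + 8h = 12:42 UTC.
1 October 2023 is a Sunday, so Sundays fall on 1, 8, 15, 22, 29; the last is October 29.
1 April 2024 is a Monday, so the first Sunday is April 7 and the third is April 21.
At the standard offset (UTC+06:30), 12:42 UTC + 6h30m = 19:12 Tarund Canton standard time.
The standard-time date in Tarund Canton, April 24, 2024, does not fall between 29 October 2023 and 21 April 2024, so daylight saving is not in effect and Tarund Canton is at UTC+06:30.
12:42 UTC + 6h30m = 19:12 Tarund Canton.

19:12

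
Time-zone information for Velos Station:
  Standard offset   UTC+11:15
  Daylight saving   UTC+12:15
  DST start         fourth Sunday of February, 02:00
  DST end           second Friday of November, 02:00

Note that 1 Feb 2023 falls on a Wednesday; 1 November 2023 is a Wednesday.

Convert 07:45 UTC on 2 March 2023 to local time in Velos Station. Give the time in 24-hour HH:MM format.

1 February 2023 is a Wednesday, so the first Sunday is February 5 and the fourth is February 26.
1 November 2023 is a Wednesday, so the first Friday is November 3 and the second is November 10.
At the standard offset (UTC+11:15), 07:45 UTC + 11h15m = 19:00 Velos Station standard time.
Daylight saving runs 26 February – 10 November; the standard-time date in Velos Station, 2 March 2023, is inside that window, so Velos Station is at UTC+12:15.
07:45 UTC + 12h15m = 20:00 local.

20:00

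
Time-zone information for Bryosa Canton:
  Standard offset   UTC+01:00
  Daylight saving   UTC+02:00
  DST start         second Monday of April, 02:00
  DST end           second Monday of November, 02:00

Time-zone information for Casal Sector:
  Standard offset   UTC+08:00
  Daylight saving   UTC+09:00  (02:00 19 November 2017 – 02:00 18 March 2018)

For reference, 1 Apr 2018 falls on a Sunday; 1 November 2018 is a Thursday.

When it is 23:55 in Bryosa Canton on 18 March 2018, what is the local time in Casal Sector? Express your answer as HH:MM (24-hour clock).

1 April 2018 is a Sunday, so the first Monday is April 2 and the second is April 9.
1 November 2018 is a Thursday, so the first Monday is November 5 and the second is November 12.
18 March 2018 is outside the daylight-saving period (9 April – 12 November), so Bryosa Canton is on standard time, UTC+01:00.
23:55 Bryosa Canton − 1h = 22:55 UTC.
At the standard offset (UTC+08:00), 22:55 UTC + 8h = 06:55 Casal Sector standard time (rolling into the next day, 19 March 2018).
Daylight saving runs 19 November 2017 – 18 March 2018; the standard-time date in Casal Sector, 19 March 2018, is outside that window, so Casal Sector is on standard time at UTC+08:00.
22:55 UTC + 8h = 06:55 Casal Sector (rolling into the next day, 19 March 2018).

06:55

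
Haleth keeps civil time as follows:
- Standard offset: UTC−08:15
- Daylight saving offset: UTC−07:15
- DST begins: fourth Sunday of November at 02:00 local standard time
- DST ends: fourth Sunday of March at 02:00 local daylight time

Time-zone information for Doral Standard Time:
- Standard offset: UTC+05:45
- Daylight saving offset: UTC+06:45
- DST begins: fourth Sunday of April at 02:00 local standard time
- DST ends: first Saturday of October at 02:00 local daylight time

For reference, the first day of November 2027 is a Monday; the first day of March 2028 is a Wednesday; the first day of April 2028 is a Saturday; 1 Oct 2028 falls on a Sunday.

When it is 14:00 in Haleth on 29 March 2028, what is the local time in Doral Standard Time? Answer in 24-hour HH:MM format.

1 November 2027 is a Monday, so the first Sunday is November 7 and the fourth is November 28.
1 March 2028 is a Wednesday, so the first Sunday is March 5 and the fourth is March 26.
29 March 2028 is outside the daylight-saving period (28 November 2027 – 26 March 2028), so Haleth is on standard time, UTC−08:15.
14:00 Haleth + 8h15m = 22:15 UTC.
1 April 2028 is a Saturday, so the first Sunday is April 2 and the fourth is April 23.
1 October 2028 is a Sunday, so the first Saturday is October 7.
At the standard offset (UTC+05:45), 22:15 UTC + 5h45m = 04:00 Doral Standard Time standard time (rolling into the next day, 30 March 2028).
The standard-time date in Doral Standard Time, 30 March 2028, is outside the daylight-saving period (23 April – 7 October), so Doral Standard Time is on standard time, UTC+05:45.
22:15 UTC + 5h45m = 04:00 Doral Standard Time (rolling into the next day, 30 March 2028).

04:00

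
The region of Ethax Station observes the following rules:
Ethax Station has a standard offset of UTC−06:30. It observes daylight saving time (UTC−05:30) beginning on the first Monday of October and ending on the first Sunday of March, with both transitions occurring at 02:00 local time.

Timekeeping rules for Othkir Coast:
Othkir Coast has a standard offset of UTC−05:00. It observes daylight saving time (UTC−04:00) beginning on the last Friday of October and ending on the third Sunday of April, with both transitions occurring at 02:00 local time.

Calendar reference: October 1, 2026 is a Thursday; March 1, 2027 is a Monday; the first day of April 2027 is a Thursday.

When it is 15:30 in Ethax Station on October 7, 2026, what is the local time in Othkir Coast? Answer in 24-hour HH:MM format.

1 October 2026 is a Thursday, so the first Monday is October 5.
1 March 2027 is a Monday, so the first Sunday is March 7.
Daylight saving runs 5 October 2026 – 7 March 2027; October 7, 2026 is inside that window, so Ethax Station is at UTC−05:30.
15:30 Ethax Station + 5h30m = 21:00 UTC.
1 October 2026 is a Thursday, so Fridays fall on 2, 9, 16, 23, 30; the last is October 30.
1 April 2027 is a Thursday, so the first Sunday is April 4 and the third is April 18.
At the standard offset (UTC−05:00), 21:00 UTC − 5h = 16:00 Othkir Coast standard time.
The standard-time date in Othkir Coast, October 7, 2026, does not fall between 30 October 2026 and 18 April 2027, so daylight saving is not in effect and Othkir Coast is at UTC−05:00.
21:00 UTC − 5h = 16:00 Othkir Coast.

16:00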